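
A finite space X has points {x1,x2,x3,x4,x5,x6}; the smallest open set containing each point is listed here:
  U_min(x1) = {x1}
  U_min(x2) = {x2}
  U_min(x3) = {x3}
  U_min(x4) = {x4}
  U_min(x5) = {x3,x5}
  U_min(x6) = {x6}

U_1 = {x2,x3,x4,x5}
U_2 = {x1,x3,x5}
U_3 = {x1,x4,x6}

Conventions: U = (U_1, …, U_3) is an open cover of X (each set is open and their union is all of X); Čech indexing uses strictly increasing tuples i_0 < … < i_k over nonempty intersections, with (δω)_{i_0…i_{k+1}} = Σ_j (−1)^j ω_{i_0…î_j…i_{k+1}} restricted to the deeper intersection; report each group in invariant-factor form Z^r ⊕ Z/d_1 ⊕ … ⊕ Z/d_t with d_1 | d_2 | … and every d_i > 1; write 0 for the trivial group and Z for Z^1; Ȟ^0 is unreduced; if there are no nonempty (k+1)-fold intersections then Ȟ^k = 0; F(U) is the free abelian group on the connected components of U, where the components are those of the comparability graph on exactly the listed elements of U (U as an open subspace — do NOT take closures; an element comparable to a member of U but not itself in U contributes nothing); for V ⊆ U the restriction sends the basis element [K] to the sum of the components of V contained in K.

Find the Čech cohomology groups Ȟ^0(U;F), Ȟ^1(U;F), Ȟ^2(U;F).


nonempty overlaps:
  U12={x3,x5} U13={x4} U23={x1}
components per intersection:
  U1: {x2} {x3,x5} {x4}
  U2: {x1} {x3,x5}
  U3: {x1} {x4} {x6}
  U12: {x3,x5}
  U13: {x4}
  U23: {x1}
C dims 8,3; δ0: rk 3, SNF 1^3
degree 0: 8−3−0 = 5 → Ȟ^0 ≅ Z^5
degree 1: 3−0−3 = 0 → Ȟ^1 ≅ 0
degree 2: 0−0−0 = 0 → Ȟ^2 ≅ 0

Ȟ^0 = Z^5, Ȟ^1 = 0, Ȟ^2 = 0


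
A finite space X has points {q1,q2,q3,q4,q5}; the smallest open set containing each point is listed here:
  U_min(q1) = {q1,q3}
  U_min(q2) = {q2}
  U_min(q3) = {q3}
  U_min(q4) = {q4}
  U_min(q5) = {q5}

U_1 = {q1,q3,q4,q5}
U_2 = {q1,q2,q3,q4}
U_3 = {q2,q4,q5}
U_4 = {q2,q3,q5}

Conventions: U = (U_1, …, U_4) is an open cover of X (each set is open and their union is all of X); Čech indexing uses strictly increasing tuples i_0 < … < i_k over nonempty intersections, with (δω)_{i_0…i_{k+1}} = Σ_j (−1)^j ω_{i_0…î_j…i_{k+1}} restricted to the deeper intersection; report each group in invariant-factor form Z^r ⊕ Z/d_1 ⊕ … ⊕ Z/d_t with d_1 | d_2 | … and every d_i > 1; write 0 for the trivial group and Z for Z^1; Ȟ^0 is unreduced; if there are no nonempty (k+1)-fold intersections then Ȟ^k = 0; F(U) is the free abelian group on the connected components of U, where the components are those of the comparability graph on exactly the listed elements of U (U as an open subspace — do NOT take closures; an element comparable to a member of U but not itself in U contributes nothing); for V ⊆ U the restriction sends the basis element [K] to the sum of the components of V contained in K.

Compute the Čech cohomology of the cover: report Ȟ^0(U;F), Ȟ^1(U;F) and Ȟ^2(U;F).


nonempty intersections:
  U12={q1,q3,q4} U13={q4,q5} U14={q3,q5} U23={q2,q4} U24={q2,q3} U34={q2,q5}
  U123={q4} U124={q3} U134={q5} U234={q2}
components per intersection:
  U1: {q1,q3} {q4} {q5}
  U2: {q1,q3} {q2} {q4}
  U3: {q2} {q4} {q5}
  U4: {q2} {q3} {q5}
  U12: {q1,q3} {q4}
  U13: {q4} {q5}
  U14: {q3} {q5}
  U23: {q2} {q4}
  U24: {q2} {q3}
  U34: {q2} {q5}
  U123: {q4}
  U124: {q3}
  U134: {q5}
  U234: {q2}
C dims 12,12,4; δ0: rk 8, SNF 1^8; δ1: rk 4, SNF 1^4
Ȟ^0: (12−8)−0=4 ⇒ Z^4
Ȟ^1: (12−4)−8=0 ⇒ 0
Ȟ^2: (4−0)−4=0 ⇒ 0

Ȟ^0 ≅ Z^4, Ȟ^1 ≅ 0 and Ȟ^2 ≅ 0


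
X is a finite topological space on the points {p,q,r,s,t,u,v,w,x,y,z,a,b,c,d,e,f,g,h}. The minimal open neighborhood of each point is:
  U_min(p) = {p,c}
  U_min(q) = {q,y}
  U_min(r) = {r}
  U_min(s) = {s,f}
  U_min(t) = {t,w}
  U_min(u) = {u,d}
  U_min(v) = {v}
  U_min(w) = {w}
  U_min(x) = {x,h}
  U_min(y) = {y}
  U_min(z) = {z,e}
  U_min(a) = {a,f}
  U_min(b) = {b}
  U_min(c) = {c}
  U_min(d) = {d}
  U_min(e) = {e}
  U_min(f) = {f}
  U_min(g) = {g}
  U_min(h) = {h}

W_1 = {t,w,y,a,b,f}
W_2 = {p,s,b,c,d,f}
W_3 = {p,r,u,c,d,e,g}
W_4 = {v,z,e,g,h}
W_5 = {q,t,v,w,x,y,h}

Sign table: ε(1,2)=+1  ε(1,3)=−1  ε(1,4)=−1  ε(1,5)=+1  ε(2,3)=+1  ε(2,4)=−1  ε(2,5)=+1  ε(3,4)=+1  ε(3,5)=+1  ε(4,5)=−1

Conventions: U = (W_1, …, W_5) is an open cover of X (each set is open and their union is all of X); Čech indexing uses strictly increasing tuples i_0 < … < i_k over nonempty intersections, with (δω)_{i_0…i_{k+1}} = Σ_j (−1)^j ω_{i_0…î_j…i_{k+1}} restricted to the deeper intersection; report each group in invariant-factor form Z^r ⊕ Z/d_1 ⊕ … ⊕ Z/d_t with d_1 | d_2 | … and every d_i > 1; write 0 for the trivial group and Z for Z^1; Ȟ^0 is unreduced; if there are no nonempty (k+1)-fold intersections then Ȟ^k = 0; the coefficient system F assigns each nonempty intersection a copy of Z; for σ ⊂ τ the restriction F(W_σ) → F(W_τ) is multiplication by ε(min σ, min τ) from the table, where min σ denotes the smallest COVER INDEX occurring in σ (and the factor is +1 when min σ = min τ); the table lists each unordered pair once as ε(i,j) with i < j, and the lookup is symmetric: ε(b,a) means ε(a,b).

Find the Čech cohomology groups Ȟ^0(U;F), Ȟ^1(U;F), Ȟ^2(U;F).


Ȟ^0 ≅ 0, Ȟ^1 ≅ Z/2, Ȟ^2 ≅ 0

nonempty overlaps:
  W12={b,f} W15={t,w,y} W23={p,c,d} W34={e,g} W45={v,h}
C dims 5,5; δ0: rk 5, SNF 1^4·2
degree 0: 5−5−0 = 0 → Ȟ^0 ≅ 0
degree 1: 5−0−5 = 0 plus torsion [2] → Ȟ^1 ≅ Z/2
degree 2: 0−0−0 = 0 → Ȟ^2 ≅ 0


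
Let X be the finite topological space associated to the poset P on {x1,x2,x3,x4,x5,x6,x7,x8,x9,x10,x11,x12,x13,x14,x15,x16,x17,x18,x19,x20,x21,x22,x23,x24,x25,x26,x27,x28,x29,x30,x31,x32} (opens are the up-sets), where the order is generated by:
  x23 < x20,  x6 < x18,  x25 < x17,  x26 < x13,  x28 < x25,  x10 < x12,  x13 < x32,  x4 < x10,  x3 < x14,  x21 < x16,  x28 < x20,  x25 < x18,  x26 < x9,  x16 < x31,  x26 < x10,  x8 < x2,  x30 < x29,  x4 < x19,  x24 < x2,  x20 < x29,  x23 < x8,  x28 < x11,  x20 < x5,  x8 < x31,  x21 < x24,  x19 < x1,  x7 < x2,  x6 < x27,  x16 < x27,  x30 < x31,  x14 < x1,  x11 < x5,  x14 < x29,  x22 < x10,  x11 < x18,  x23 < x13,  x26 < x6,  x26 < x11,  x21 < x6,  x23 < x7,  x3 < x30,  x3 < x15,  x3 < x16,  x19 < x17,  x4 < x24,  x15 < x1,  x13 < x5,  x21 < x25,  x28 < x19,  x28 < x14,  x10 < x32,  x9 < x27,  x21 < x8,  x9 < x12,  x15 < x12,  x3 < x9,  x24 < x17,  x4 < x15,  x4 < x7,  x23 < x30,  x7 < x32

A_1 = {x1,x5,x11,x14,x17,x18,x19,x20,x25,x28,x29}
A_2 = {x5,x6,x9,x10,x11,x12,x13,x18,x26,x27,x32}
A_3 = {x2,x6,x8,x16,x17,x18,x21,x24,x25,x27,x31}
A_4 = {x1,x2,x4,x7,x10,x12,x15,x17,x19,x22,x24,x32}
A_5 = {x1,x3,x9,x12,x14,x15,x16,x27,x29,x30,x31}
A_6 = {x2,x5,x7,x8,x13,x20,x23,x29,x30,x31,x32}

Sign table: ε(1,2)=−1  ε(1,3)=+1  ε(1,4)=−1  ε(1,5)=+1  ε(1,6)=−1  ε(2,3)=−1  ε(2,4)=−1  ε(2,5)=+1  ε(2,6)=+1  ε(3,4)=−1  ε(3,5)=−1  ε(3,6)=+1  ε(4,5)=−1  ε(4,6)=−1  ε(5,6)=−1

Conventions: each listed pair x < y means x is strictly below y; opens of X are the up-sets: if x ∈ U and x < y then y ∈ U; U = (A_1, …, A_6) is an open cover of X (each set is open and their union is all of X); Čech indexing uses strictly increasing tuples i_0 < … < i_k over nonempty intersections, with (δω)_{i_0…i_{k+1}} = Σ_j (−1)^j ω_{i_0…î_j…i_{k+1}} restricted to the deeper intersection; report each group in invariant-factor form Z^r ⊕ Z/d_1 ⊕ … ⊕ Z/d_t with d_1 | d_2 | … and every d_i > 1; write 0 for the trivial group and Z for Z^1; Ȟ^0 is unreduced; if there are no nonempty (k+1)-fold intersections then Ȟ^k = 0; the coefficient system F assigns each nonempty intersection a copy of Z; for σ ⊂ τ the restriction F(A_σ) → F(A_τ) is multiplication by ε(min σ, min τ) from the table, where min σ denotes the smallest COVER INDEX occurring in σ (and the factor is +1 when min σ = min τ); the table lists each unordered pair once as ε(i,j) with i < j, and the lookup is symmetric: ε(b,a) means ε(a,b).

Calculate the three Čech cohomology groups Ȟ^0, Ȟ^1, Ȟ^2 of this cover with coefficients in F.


nonempty intersections:
  A12={x5,x11,x18} A13={x17,x18,x25} A14={x1,x17,x19} A15={x1,x14,x29} A16={x5,x20,x29} A23={x6,x18,x27} A24={x10,x12,x32} A25={x9,x12,x27} A26={x5,x13,x32} A34={x2,x17,x24} A35={x16,x27,x31} A36={x2,x8,x31} A45={x1,x12,x15} A46={x2,x7,x32} A56={x29,x30,x31}
  A123={x18} A126={x5} A134={x17} A145={x1} A156={x29} A235={x27} A245={x12} A246={x32} A346={x2} A356={x31}
C dims 6,15,10; δ0: rk 6, SNF 1^5·2; δ1: rk 9, SNF 1^9
Ȟ^0: (6−6)−0=0 ⇒ 0
Ȟ^1: (15−9)−6=0 plus torsion [2] ⇒ Z/2
Ȟ^2: (10−0)−9=1 ⇒ Z

Ȟ^0 = 0, Ȟ^1 = Z/2, Ȟ^2 = Z


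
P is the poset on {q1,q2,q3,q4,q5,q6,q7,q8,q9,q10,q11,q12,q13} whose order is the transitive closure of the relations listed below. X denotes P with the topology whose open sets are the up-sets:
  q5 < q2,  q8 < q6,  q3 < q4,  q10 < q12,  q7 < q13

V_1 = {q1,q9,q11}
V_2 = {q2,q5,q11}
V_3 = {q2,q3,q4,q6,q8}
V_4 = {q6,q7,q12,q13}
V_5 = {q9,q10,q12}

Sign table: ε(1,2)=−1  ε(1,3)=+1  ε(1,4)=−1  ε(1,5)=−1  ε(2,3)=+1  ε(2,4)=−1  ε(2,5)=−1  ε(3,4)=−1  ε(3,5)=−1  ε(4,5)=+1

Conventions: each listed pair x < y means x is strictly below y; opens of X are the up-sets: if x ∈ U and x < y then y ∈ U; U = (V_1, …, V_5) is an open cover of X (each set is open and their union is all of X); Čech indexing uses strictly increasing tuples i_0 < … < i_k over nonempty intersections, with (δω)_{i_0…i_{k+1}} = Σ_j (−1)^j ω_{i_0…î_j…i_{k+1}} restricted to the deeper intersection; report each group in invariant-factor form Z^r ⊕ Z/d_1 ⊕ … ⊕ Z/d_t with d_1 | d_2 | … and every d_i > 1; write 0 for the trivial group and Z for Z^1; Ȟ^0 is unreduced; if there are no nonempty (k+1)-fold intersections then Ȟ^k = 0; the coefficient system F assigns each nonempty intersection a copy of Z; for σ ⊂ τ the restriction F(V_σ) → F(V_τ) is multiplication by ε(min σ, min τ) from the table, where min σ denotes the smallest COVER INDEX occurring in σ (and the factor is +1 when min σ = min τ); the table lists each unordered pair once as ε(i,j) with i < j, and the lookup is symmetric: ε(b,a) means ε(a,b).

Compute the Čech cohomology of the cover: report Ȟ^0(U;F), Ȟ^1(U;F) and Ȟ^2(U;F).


Ȟ^0(U;F) ≅ 0, Ȟ^1(U;F) ≅ Z/2, Ȟ^2(U;F) ≅ 0

nerve of the cover:
  V12={q11} V15={q9} V23={q2} V34={q6} V45={q12}
C dims 5,5; δ0: rk 5, SNF 1^4·2
Ȟ^0 = (5 − 5) − 0 = 0, so Ȟ^0 ≅ 0
Ȟ^1 = (5 − 0) − 5 = 0 plus torsion [2], so Ȟ^1 ≅ Z/2
Ȟ^2 = (0 − 0) − 0 = 0, so Ȟ^2 ≅ 0


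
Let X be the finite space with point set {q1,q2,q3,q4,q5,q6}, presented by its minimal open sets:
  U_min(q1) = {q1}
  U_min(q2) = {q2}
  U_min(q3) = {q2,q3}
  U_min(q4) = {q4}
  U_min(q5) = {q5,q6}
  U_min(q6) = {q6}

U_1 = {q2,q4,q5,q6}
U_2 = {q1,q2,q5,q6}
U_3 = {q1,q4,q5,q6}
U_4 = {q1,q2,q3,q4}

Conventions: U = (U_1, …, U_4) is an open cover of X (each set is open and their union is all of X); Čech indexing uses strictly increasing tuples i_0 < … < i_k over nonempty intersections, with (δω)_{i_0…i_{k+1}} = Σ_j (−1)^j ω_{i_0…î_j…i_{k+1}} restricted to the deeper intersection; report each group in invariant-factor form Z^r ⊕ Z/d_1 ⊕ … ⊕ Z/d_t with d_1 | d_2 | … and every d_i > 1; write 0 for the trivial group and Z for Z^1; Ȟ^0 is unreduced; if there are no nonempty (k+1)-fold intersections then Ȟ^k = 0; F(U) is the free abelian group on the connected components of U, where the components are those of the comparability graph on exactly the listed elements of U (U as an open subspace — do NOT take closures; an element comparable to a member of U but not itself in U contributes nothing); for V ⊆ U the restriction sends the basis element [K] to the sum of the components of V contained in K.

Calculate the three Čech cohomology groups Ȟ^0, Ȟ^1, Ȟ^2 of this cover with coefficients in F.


Ȟ^0 ≅ Z^4, Ȟ^1 ≅ 0 and Ȟ^2 ≅ 0

nonempty overlaps:
  U12={q2,q5,q6} U13={q4,q5,q6} U14={q2,q4} U23={q1,q5,q6} U24={q1,q2} U34={q1,q4}
  U123={q5,q6} U124={q2} U134={q4} U234={q1}
components per intersection:
  U1: {q2} {q4} {q5,q6}
  U2: {q1} {q2} {q5,q6}
  U3: {q1} {q4} {q5,q6}
  U4: {q1} {q2,q3} {q4}
  U12: {q2} {q5,q6}
  U13: {q4} {q5,q6}
  U14: {q2} {q4}
  U23: {q1} {q5,q6}
  U24: {q1} {q2}
  U34: {q1} {q4}
  U123: {q5,q6}
  U124: {q2}
  U134: {q4}
  U234: {q1}
C dims 12,12,4; δ0: rk 8, SNF 1^8; δ1: rk 4, SNF 1^4
degree 0: 12−8−0 = 4 → Ȟ^0 ≅ Z^4
degree 1: 12−4−8 = 0 → Ȟ^1 ≅ 0
degree 2: 4−0−4 = 0 → Ȟ^2 ≅ 0


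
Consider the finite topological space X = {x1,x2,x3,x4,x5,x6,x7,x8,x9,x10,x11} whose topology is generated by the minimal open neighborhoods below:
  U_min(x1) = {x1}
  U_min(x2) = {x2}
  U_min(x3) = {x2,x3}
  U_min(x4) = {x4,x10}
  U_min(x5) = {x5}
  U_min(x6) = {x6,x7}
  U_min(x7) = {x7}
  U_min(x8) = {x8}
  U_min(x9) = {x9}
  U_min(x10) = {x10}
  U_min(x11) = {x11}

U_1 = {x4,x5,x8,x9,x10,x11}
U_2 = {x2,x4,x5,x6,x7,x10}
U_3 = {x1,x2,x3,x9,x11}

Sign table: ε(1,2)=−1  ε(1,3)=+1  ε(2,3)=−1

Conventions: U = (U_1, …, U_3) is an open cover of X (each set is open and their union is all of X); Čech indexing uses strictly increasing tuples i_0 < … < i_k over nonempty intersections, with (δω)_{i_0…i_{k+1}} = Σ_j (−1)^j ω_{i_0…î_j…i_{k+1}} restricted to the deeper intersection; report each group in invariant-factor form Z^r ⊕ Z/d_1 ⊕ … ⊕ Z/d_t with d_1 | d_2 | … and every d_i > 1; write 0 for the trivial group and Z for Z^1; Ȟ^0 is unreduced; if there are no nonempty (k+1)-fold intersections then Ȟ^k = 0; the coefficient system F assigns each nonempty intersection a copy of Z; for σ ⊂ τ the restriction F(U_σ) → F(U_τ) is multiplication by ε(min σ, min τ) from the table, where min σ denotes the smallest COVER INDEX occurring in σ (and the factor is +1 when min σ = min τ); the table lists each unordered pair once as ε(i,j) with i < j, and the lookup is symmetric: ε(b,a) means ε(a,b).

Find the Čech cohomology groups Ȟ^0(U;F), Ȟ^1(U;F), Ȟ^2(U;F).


Ȟ^0(U;F) ≅ Z; Ȟ^1(U;F) ≅ Z; Ȟ^2(U;F) ≅ 0

cover nerve:
  U12={x4,x5,x10} U13={x9,x11} U23={x2}
C dims 3,3; δ0: rk 2, SNF 1^2
Ȟ^0: (3−2)−0=1 ⇒ Z
Ȟ^1: (3−0)−2=1 ⇒ Z
Ȟ^2: (0−0)−0=0 ⇒ 0


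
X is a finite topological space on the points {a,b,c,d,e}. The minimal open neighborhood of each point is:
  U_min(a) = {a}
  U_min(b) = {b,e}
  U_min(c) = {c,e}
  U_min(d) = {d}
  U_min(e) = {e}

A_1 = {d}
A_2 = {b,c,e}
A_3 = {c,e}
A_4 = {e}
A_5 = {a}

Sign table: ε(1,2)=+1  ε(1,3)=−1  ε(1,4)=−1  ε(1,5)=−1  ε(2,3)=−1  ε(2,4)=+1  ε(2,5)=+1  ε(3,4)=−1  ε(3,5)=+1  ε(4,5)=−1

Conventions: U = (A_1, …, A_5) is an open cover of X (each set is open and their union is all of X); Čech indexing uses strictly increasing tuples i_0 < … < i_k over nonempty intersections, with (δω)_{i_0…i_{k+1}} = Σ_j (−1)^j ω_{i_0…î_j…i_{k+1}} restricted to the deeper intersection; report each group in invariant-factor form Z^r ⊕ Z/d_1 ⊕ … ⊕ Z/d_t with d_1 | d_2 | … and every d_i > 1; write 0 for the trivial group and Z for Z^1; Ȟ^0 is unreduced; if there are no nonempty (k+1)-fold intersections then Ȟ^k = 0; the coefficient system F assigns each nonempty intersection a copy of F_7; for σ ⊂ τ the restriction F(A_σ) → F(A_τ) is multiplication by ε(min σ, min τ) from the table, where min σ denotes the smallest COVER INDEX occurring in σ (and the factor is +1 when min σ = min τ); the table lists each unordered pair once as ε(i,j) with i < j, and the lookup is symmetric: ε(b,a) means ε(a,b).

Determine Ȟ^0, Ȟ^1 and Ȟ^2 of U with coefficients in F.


Ȟ^0(U;F) ≅ Z/7 ⊕ Z/7 ⊕ Z/7, Ȟ^1(U;F) ≅ 0, Ȟ^2(U;F) ≅ 0

nerve of the cover:
  A23={c,e} A24={e} A34={e}
  A234={e}
C dims 5,3,1; δ0: rk_F7 2; δ1: rk_F7 1
Ȟ^0 = (5 − 2) − 0 = 3, so Ȟ^0 ≅ Z/7 ⊕ Z/7 ⊕ Z/7
Ȟ^1 = (3 − 1) − 2 = 0, so Ȟ^1 ≅ 0
Ȟ^2 = (1 − 0) − 1 = 0, so Ȟ^2 ≅ 0


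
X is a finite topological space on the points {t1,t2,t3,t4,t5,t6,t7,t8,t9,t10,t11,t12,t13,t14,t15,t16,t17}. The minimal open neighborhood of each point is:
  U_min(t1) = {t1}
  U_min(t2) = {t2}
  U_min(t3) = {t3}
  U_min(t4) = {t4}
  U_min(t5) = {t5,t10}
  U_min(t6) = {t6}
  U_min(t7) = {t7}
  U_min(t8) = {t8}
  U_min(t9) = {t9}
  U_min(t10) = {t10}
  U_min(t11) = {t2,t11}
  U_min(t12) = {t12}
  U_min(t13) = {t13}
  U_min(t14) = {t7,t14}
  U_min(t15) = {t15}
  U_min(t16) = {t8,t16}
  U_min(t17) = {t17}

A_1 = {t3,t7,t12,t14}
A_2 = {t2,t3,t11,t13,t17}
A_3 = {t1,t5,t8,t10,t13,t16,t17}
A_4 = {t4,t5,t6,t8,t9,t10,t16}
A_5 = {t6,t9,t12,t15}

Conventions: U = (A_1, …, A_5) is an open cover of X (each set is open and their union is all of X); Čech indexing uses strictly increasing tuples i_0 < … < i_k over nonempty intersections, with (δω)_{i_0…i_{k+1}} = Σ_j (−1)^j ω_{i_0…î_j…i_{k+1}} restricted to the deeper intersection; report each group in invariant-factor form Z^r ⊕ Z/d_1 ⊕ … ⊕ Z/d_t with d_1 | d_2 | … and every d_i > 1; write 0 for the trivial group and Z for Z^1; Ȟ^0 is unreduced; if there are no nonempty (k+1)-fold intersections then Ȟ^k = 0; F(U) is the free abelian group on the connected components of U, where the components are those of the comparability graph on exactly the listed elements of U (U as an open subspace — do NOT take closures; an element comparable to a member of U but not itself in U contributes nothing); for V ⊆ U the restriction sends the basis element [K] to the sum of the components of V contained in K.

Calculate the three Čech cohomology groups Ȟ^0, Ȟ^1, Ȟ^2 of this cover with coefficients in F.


nerve of the cover:
  A12={t3} A15={t12} A23={t13,t17} A34={t5,t8,t10,t16} A45={t6,t9}
components per intersection:
  A1: {t3} {t7,t14} {t12}
  A2: {t2,t11} {t3} {t13} {t17}
  A3: {t1} {t5,t10} {t8,t16} {t13} {t17}
  A4: {t4} {t5,t10} {t6} {t8,t16} {t9}
  A5: {t6} {t9} {t12} {t15}
  A12: {t3}
  A15: {t12}
  A23: {t13} {t17}
  A34: {t5,t10} {t8,t16}
  A45: {t6} {t9}
C dims 21,8; δ0: rk 8, SNF 1^8
Ȟ^0 = (21 − 8) − 0 = 13, so Ȟ^0 ≅ Z^13
Ȟ^1 = (8 − 0) − 8 = 0, so Ȟ^1 ≅ 0
Ȟ^2 = (0 − 0) − 0 = 0, so Ȟ^2 ≅ 0

Ȟ^0 ≅ Z^13,  Ȟ^1 ≅ 0,  Ȟ^2 ≅ 0


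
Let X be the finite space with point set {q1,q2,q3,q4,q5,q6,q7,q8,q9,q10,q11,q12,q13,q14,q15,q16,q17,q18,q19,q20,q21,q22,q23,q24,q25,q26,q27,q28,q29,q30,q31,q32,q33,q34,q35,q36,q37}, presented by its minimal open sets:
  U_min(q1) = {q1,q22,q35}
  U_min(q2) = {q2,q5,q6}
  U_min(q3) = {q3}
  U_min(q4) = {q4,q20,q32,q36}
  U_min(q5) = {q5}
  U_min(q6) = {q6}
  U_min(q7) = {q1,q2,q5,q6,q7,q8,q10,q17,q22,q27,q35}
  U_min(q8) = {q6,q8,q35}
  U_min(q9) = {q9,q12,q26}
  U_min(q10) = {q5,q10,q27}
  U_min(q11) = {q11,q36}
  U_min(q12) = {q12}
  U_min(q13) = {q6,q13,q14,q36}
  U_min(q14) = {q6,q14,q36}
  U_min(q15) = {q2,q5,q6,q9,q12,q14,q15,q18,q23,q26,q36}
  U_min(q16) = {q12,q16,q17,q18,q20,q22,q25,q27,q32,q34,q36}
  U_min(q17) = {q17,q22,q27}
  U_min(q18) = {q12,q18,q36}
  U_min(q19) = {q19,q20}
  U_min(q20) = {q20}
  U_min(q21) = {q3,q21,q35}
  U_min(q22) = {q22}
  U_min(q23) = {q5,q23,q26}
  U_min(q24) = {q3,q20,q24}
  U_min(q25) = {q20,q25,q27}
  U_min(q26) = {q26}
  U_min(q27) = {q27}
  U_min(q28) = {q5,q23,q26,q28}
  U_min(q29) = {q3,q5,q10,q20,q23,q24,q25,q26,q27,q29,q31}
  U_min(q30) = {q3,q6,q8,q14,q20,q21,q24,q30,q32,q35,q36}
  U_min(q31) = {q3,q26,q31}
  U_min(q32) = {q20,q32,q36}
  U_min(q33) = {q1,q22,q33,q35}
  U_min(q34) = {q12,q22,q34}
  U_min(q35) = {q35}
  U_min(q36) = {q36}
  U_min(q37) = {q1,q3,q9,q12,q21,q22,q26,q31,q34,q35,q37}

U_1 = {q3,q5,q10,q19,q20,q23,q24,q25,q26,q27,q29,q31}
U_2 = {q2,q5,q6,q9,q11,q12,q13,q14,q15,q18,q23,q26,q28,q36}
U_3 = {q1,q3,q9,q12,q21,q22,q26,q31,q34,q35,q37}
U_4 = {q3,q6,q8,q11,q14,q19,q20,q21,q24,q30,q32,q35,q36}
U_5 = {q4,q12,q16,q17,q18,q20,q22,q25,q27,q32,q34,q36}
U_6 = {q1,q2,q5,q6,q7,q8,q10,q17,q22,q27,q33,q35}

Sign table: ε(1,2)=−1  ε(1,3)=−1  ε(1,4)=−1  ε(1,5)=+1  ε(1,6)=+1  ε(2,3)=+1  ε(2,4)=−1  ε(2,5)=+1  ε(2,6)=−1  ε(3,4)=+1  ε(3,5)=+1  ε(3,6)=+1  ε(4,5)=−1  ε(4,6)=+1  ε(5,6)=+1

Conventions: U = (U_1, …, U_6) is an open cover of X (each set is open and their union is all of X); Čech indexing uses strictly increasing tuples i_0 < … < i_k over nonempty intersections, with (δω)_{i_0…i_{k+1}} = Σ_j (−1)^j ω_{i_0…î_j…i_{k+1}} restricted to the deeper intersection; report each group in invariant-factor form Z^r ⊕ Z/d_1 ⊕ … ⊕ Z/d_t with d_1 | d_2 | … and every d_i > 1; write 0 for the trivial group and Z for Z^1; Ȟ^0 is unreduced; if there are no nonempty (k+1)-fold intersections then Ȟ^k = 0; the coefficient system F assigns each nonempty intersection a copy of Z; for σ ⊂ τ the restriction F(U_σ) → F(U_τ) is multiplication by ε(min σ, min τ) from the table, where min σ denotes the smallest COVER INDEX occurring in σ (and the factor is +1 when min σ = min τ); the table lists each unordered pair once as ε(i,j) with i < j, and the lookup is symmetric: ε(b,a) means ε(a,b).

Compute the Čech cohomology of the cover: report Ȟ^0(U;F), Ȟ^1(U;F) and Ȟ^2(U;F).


Ȟ^0 = 0, Ȟ^1 = Z/2, Ȟ^2 = Z

intersection data:
  U12={q5,q23,q26} U13={q3,q26,q31} U14={q3,q19,q20,q24} U15={q20,q25,q27} U16={q5,q10,q27} U23={q9,q12,q26} U24={q6,q11,q14,q36} U25={q12,q18,q36} U26={q2,q5,q6} U34={q3,q21,q35} U35={q12,q22,q34} U36={q1,q22,q35} U45={q20,q32,q36} U46={q6,q8,q35} U56={q17,q22,q27}
  U123={q26} U126={q5} U134={q3} U145={q20} U156={q27} U235={q12} U245={q36} U246={q6} U346={q35} U356={q22}
C dims 6,15,10; δ0: rk 6, SNF 1^5·2; δ1: rk 9, SNF 1^9
Ȟ^0 = (6 − 6) − 0 = 0, so Ȟ^0 ≅ 0
Ȟ^1 = (15 − 9) − 6 = 0 plus torsion [2], so Ȟ^1 ≅ Z/2
Ȟ^2 = (10 − 0) − 9 = 1, so Ȟ^2 ≅ Z


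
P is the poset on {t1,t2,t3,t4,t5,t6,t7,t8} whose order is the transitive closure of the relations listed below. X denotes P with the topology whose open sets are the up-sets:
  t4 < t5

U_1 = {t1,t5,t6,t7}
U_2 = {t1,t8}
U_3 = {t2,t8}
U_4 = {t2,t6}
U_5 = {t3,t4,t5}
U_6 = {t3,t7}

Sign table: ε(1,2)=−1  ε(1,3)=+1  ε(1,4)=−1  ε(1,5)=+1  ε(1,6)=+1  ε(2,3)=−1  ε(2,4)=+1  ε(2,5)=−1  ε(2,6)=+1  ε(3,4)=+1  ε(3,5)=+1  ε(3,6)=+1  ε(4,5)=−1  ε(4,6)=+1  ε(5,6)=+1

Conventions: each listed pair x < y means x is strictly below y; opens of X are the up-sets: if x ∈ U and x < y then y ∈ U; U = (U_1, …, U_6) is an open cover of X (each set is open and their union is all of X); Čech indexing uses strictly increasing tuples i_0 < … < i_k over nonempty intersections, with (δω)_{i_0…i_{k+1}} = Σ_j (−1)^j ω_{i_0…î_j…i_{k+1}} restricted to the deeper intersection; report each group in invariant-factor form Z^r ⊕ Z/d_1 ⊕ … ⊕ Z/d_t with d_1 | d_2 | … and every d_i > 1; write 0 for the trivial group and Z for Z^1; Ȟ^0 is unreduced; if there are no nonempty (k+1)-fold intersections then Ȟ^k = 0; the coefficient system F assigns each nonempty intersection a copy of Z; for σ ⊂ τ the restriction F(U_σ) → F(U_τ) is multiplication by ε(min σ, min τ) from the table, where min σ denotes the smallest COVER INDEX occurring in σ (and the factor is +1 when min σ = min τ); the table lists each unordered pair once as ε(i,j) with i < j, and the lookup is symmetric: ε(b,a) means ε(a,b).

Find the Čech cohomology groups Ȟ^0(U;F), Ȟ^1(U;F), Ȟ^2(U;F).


nonempty overlaps:
  U12={t1} U14={t6} U15={t5} U16={t7} U23={t8} U34={t2} U56={t3}
C dims 6,7; δ0: rk 6, SNF 1^5·2
degree 0: 6−6−0 = 0 → Ȟ^0 ≅ 0
degree 1: 7−0−6 = 1 plus torsion [2] → Ȟ^1 ≅ Z ⊕ Z/2
degree 2: 0−0−0 = 0 → Ȟ^2 ≅ 0

Ȟ^0 ≅ 0,  Ȟ^1 ≅ Z ⊕ Z/2,  Ȟ^2 ≅ 0


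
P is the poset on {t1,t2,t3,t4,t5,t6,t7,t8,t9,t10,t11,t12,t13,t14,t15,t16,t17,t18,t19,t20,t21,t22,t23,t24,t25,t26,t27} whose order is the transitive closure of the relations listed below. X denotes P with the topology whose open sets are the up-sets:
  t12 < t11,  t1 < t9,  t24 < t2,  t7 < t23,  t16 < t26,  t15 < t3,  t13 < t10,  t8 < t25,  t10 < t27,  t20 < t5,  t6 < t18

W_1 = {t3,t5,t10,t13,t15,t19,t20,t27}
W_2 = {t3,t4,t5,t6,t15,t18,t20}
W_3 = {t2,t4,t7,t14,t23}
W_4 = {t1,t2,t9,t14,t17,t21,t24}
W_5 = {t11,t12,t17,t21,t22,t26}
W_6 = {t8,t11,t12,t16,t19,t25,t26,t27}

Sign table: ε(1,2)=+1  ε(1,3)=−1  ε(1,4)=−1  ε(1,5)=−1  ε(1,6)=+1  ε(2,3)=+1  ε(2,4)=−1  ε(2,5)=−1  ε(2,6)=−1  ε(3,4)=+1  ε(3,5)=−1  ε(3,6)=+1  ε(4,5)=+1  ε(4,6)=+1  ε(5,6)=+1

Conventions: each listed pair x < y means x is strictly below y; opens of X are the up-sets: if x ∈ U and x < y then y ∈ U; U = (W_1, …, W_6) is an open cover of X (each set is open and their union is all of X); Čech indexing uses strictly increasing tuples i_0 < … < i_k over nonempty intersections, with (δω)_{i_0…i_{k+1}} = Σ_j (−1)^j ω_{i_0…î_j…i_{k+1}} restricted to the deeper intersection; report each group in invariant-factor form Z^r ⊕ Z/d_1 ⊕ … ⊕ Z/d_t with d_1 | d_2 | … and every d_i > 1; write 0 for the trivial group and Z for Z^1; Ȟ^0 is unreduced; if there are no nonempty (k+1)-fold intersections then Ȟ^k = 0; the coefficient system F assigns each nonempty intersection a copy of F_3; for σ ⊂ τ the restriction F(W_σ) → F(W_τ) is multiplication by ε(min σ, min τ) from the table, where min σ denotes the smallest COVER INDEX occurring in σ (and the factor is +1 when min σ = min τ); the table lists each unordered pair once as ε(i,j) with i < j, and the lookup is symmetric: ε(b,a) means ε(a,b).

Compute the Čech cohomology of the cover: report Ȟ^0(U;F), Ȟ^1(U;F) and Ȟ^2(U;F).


Ȟ^0 = Z/3,  Ȟ^1 = Z/3,  Ȟ^2 = 0

nerve simplices:
  W12={t3,t5,t15,t20} W16={t19,t27} W23={t4} W34={t2,t14} W45={t17,t21} W56={t11,t12,t26}
C dims 6,6; δ0: rk_F3 5
degree 0: 6−5−0 = 1 → Ȟ^0 ≅ Z/3
degree 1: 6−0−5 = 1 → Ȟ^1 ≅ Z/3
degree 2: 0−0−0 = 0 → Ȟ^2 ≅ 0


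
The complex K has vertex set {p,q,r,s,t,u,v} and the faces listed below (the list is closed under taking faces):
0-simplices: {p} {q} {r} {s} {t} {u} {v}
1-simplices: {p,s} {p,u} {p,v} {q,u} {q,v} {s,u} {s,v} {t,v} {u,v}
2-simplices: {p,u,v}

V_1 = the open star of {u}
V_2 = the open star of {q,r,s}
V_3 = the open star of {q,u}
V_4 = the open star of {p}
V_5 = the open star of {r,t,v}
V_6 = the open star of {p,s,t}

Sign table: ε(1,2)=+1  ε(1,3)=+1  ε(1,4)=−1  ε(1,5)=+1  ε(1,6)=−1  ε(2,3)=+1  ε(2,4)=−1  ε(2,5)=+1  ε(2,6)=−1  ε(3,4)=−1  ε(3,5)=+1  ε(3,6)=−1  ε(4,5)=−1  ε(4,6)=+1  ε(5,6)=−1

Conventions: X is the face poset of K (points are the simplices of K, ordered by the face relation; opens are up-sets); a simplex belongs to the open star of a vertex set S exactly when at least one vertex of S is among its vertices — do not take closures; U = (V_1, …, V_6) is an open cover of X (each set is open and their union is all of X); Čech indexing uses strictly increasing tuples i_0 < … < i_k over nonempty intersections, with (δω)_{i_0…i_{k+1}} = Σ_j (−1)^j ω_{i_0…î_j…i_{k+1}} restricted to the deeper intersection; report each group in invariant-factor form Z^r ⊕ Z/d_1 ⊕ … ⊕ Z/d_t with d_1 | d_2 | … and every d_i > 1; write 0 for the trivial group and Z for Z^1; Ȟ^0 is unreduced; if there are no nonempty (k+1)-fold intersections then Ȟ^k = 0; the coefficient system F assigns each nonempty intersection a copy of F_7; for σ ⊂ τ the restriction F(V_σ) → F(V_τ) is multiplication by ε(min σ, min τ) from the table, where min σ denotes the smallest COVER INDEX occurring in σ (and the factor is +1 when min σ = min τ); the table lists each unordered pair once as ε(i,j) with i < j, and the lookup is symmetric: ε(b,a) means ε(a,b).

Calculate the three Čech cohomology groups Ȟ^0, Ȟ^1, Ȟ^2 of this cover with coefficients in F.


nonempty intersections:
  V1={{u},{p,u},{q,u},{s,u},{u,v},{p,u,v}} V2={{q},{r},{s},{p,s},{q,u},{q,v},{s,u},{s,v}} V3={{q},{u},{p,u},{q,u},{q,v},{s,u},{u,v},{p,u,v}} V4={{p},{p,s},{p,u},{p,v},{p,u,v}} V5={{r},{t},{v},{p,v},{q,v},{s,v},{t,v},{u,v},{p,u,v}} V6={{p},{s},{t},{p,s},{p,u},{p,v},{s,u},{s,v},{t,v},{p,u,v}}
  V12={{q,u},{s,u}} V13={{u},{p,u},{q,u},{s,u},{u,v},{p,u,v}} V14={{p,u},{p,u,v}} V15={{u,v},{p,u,v}} V16={{p,u},{s,u},{p,u,v}} V23={{q},{q,u},{q,v},{s,u}} V24={{p,s}} V25={{r},{q,v},{s,v}} V26={{s},{p,s},{s,u},{s,v}} V34={{p,u},{p,u,v}} V35={{q,v},{u,v},{p,u,v}} V36={{p,u},{s,u},{p,u,v}} V45={{p,v},{p,u,v}} V46={{p},{p,s},{p,u},{p,v},{p,u,v}} V56={{t},{p,v},{s,v},{t,v},{p,u,v}}
  V123={{q,u},{s,u}} V126={{s,u}} V134={{p,u},{p,u,v}} V135={{u,v},{p,u,v}} V136={{p,u},{s,u},{p,u,v}} V145={{p,u,v}} V146={{p,u},{p,u,v}} V156={{p,u,v}} V235={{q,v}} V236={{s,u}} V246={{p,s}} V256={{s,v}} V345={{p,u,v}} V346={{p,u},{p,u,v}} V356={{p,u,v}} V456={{p,v},{p,u,v}}
  V1236={{s,u}} V1345={{p,u,v}} V1346={{p,u},{p,u,v}} V1356={{p,u,v}} V1456={{p,u,v}} V3456={{p,u,v}}
  V13456={{p,u,v}}
C dims 6,15,16,6; δ0: rk_F7 5; δ1: rk_F7 10; δ2: rk_F7 5
Ȟ^0: (6−5)−0=1 ⇒ Z/7
Ȟ^1: (15−10)−5=0 ⇒ 0
Ȟ^2: (16−5)−10=1 ⇒ Z/7

Ȟ^0 ≅ Z/7, Ȟ^1 ≅ 0 and Ȟ^2 ≅ Z/7


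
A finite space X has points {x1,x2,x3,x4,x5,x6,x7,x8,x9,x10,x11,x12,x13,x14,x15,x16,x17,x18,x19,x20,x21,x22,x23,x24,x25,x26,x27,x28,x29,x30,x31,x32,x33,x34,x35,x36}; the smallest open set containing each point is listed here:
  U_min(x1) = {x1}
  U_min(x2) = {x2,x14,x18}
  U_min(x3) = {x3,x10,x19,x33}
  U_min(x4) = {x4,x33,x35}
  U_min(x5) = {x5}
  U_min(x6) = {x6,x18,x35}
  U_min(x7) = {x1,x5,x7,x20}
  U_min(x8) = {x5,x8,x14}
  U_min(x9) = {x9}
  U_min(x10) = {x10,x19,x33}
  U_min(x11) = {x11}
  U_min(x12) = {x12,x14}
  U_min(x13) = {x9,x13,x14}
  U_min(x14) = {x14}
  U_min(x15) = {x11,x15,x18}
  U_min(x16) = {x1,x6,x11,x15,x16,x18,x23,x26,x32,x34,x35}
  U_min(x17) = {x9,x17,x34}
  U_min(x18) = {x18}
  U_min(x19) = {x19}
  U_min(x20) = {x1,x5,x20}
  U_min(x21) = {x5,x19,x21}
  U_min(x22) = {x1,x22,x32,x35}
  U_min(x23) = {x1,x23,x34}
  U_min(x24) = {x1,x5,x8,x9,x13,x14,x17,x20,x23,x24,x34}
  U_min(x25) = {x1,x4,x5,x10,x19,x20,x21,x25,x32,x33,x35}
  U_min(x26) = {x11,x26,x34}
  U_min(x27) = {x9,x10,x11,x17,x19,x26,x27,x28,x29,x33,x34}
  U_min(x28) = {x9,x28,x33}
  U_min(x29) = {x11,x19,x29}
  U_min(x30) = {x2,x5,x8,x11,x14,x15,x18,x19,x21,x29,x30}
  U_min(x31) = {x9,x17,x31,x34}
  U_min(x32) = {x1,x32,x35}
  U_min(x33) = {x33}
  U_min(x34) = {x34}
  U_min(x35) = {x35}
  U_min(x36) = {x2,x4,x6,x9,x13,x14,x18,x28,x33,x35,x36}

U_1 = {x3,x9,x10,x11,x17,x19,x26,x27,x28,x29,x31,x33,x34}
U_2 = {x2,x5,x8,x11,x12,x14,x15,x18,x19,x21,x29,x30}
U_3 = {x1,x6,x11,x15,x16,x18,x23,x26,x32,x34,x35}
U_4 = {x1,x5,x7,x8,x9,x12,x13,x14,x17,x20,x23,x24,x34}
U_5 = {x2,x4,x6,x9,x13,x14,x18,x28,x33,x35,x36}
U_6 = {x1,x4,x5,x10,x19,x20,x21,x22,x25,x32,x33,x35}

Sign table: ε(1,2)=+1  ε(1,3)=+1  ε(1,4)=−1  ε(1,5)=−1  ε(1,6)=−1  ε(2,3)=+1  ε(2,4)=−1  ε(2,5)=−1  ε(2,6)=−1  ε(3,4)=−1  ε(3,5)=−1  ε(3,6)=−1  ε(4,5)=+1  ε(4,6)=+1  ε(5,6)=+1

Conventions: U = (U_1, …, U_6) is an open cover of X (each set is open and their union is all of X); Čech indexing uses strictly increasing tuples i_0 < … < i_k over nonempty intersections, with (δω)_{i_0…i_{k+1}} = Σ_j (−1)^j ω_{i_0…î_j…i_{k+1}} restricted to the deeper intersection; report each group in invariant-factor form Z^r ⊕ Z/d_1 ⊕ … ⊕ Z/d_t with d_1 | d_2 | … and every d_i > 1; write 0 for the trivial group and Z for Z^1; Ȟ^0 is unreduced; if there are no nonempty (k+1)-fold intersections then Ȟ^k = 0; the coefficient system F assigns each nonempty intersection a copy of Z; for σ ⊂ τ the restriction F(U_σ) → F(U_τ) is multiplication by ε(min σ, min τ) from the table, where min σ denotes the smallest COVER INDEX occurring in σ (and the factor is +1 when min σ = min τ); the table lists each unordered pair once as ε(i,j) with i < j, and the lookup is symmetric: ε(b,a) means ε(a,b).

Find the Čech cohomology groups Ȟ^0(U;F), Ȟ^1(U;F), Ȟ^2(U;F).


Ȟ^0 = Z; Ȟ^1 = 0; Ȟ^2 = Z/2

nerve of the cover:
  U12={x11,x19,x29} U13={x11,x26,x34} U14={x9,x17,x34} U15={x9,x28,x33} U16={x10,x19,x33} U23={x11,x15,x18} U24={x5,x8,x12,x14} U25={x2,x14,x18} U26={x5,x19,x21} U34={x1,x23,x34} U35={x6,x18,x35} U36={x1,x32,x35} U45={x9,x13,x14} U46={x1,x5,x20} U56={x4,x33,x35}
  U123={x11} U126={x19} U134={x34} U145={x9} U156={x33} U235={x18} U245={x14} U246={x5} U346={x1} U356={x35}
C dims 6,15,10; δ0: rk 5, SNF 1^5; δ1: rk 10, SNF 1^9·2
Ȟ^0 = (6 − 5) − 0 = 1, so Ȟ^0 ≅ Z
Ȟ^1 = (15 − 10) − 5 = 0, so Ȟ^1 ≅ 0
Ȟ^2 = (10 − 0) − 10 = 0 plus torsion [2], so Ȟ^2 ≅ Z/2


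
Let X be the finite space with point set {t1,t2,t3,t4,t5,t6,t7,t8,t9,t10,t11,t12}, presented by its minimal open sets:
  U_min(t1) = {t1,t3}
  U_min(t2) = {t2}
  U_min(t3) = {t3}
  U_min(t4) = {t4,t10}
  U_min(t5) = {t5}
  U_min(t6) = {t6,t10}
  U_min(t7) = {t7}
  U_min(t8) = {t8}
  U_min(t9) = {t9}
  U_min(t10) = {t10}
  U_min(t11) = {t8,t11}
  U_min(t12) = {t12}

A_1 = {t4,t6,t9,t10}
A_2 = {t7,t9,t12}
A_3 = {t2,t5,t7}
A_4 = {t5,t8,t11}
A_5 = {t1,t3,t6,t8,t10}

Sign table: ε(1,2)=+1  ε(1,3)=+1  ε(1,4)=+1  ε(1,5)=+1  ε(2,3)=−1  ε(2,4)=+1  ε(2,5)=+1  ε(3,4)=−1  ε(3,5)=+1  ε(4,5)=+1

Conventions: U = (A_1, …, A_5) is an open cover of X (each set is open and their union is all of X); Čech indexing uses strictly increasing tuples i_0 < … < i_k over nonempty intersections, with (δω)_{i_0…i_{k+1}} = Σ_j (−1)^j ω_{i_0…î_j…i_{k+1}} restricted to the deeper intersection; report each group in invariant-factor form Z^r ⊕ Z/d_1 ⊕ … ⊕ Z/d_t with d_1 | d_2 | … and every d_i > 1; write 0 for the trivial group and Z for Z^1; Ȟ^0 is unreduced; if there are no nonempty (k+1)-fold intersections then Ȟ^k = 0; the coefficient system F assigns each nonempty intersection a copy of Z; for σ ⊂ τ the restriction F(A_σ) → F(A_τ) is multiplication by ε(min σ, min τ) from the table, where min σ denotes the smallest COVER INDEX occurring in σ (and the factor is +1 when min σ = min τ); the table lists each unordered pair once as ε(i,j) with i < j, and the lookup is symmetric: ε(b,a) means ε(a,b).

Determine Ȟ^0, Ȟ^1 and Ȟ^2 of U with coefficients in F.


nerve simplices:
  A12={t9} A15={t6,t10} A23={t7} A34={t5} A45={t8}
C dims 5,5; δ0: rk 4, SNF 1^4
degree 0: 5−4−0 = 1 → Ȟ^0 ≅ Z
degree 1: 5−0−4 = 1 → Ȟ^1 ≅ Z
degree 2: 0−0−0 = 0 → Ȟ^2 ≅ 0

Ȟ^0 = Z, Ȟ^1 = Z, Ȟ^2 = 0


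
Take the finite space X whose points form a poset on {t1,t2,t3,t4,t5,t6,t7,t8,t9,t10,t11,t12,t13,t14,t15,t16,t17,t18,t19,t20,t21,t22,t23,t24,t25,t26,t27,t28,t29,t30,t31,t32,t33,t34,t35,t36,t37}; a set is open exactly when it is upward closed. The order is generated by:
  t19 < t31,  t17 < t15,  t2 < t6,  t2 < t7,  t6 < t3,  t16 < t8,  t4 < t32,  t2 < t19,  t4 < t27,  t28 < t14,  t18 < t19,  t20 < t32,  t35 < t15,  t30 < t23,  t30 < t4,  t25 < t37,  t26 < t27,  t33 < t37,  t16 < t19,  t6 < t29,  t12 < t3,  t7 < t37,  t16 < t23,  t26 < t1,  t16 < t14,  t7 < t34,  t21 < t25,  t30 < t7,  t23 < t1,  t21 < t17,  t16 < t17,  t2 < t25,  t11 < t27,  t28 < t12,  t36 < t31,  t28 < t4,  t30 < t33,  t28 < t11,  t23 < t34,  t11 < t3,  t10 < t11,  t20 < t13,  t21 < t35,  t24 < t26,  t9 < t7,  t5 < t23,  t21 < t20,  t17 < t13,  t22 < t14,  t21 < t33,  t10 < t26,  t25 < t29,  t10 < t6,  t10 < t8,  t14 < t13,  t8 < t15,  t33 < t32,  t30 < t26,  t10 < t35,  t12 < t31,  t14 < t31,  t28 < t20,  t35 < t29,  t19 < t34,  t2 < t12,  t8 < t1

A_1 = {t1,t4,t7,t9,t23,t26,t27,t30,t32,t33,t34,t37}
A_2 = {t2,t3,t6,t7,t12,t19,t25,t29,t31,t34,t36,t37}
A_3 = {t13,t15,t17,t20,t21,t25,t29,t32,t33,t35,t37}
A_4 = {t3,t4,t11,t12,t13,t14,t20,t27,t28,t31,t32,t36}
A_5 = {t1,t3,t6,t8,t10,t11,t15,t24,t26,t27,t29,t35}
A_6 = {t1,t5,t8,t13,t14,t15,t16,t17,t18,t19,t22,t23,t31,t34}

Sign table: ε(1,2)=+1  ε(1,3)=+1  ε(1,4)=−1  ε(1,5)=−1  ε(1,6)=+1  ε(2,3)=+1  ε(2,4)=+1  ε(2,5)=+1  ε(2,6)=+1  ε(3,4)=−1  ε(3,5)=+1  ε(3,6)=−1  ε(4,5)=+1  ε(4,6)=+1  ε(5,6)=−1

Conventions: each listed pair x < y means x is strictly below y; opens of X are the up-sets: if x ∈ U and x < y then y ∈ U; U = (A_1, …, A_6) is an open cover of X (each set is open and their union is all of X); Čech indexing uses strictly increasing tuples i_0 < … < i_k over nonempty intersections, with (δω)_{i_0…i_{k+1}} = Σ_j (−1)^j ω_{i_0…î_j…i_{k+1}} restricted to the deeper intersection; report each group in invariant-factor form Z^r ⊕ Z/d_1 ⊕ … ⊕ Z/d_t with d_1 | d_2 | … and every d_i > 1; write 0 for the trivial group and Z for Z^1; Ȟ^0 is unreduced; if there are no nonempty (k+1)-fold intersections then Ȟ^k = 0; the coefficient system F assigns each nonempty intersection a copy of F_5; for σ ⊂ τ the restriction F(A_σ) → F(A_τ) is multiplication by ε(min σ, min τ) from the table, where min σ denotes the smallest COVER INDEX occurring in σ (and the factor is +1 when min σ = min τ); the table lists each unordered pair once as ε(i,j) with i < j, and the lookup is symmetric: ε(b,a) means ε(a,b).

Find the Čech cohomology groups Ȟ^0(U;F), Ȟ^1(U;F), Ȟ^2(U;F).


Ȟ^0(U;F) ≅ 0, Ȟ^1(U;F) ≅ 0, Ȟ^2(U;F) ≅ Z/5

intersection data:
  A12={t7,t34,t37} A13={t32,t33,t37} A14={t4,t27,t32} A15={t1,t26,t27} A16={t1,t23,t34} A23={t25,t29,t37} A24={t3,t12,t31,t36} A25={t3,t6,t29} A26={t19,t31,t34} A34={t13,t20,t32} A35={t15,t29,t35} A36={t13,t15,t17} A45={t3,t11,t27} A46={t13,t14,t31} A56={t1,t8,t15}
  A123={t37} A126={t34} A134={t32} A145={t27} A156={t1} A235={t29} A245={t3} A246={t31} A346={t13} A356={t15}
C dims 6,15,10; δ0: rk_F5 6; δ1: rk_F5 9
Ȟ^0 = (6 − 6) − 0 = 0, so Ȟ^0 ≅ 0
Ȟ^1 = (15 − 9) − 6 = 0, so Ȟ^1 ≅ 0
Ȟ^2 = (10 − 0) − 9 = 1, so Ȟ^2 ≅ Z/5


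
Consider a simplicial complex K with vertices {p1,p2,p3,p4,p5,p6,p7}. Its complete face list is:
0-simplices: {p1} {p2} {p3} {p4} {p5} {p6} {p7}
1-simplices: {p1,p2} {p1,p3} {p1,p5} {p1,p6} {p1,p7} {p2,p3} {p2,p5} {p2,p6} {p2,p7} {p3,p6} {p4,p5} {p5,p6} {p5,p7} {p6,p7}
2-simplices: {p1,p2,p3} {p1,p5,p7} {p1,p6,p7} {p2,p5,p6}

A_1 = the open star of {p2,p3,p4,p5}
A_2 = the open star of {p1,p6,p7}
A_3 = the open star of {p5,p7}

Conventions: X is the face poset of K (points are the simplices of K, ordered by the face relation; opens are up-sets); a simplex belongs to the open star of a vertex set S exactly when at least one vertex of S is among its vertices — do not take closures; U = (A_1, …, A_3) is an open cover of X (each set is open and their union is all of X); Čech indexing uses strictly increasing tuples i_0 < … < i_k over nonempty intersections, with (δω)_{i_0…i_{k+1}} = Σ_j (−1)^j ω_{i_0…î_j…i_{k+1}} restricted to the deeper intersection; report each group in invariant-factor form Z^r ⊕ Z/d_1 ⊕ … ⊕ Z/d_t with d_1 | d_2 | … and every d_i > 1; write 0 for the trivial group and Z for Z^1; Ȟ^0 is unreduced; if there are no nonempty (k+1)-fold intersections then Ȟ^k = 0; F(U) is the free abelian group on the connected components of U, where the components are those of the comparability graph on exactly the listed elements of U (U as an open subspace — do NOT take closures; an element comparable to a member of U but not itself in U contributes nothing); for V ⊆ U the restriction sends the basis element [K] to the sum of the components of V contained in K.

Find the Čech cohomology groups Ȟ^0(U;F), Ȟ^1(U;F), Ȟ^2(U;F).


Ȟ^0 = Z, Ȟ^1 = Z^4, Ȟ^2 = 0

nonempty intersections:
  A1={{p2},{p3},{p4},{p5},{p1,p2},{p1,p3},{p1,p5},{p2,p3},{p2,p5},{p2,p6},{p2,p7},{p3,p6},{p4,p5},{p5,p6},{p5,p7},{p1,p2,p3},{p1,p5,p7},{p2,p5,p6}} A2={{p1},{p6},{p7},{p1,p2},{p1,p3},{p1,p5},{p1,p6},{p1,p7},{p2,p6},{p2,p7},{p3,p6},{p5,p6},{p5,p7},{p6,p7},{p1,p2,p3},{p1,p5,p7},{p1,p6,p7},{p2,p5,p6}} A3={{p5},{p7},{p1,p5},{p1,p7},{p2,p5},{p2,p7},{p4,p5},{p5,p6},{p5,p7},{p6,p7},{p1,p5,p7},{p1,p6,p7},{p2,p5,p6}}
  A12={{p1,p2},{p1,p3},{p1,p5},{p2,p6},{p2,p7},{p3,p6},{p5,p6},{p5,p7},{p1,p2,p3},{p1,p5,p7},{p2,p5,p6}} A13={{p5},{p1,p5},{p2,p5},{p2,p7},{p4,p5},{p5,p6},{p5,p7},{p1,p5,p7},{p2,p5,p6}} A23={{p7},{p1,p5},{p1,p7},{p2,p7},{p5,p6},{p5,p7},{p6,p7},{p1,p5,p7},{p1,p6,p7},{p2,p5,p6}}
  A123={{p1,p5},{p2,p7},{p5,p6},{p5,p7},{p1,p5,p7},{p2,p5,p6}}
components per intersection:
  A1: {{p2},{p3},{p4},{p5},{p1,p2},{p1,p3},{p1,p5},{p2,p3},{p2,p5},{p2,p6},{p2,p7},{p3,p6},{p4,p5},{p5,p6},{p5,p7},{p1,p2,p3},{p1,p5,p7},{p2,p5,p6}}
  A2: {{p1},{p6},{p7},{p1,p2},{p1,p3},{p1,p5},{p1,p6},{p1,p7},{p2,p6},{p2,p7},{p3,p6},{p5,p6},{p5,p7},{p6,p7},{p1,p2,p3},{p1,p5,p7},{p1,p6,p7},{p2,p5,p6}}
  A3: {{p5},{p7},{p1,p5},{p1,p7},{p2,p5},{p2,p7},{p4,p5},{p5,p6},{p5,p7},{p6,p7},{p1,p5,p7},{p1,p6,p7},{p2,p5,p6}}
  A12: {{p1,p2},{p1,p3},{p1,p2,p3}} {{p1,p5},{p5,p7},{p1,p5,p7}} {{p2,p6},{p5,p6},{p2,p5,p6}} {{p2,p7}} {{p3,p6}}
  A13: {{p5},{p1,p5},{p2,p5},{p4,p5},{p5,p6},{p5,p7},{p1,p5,p7},{p2,p5,p6}} {{p2,p7}}
  A23: {{p7},{p1,p5},{p1,p7},{p2,p7},{p5,p7},{p6,p7},{p1,p5,p7},{p1,p6,p7}} {{p5,p6},{p2,p5,p6}}
  A123: {{p1,p5},{p5,p7},{p1,p5,p7}} {{p2,p7}} {{p5,p6},{p2,p5,p6}}
C dims 3,9,3; δ0: rk 2, SNF 1^2; δ1: rk 3, SNF 1^3
Ȟ^0: (3−2)−0=1 ⇒ Z
Ȟ^1: (9−3)−2=4 ⇒ Z^4
Ȟ^2: (3−0)−3=0 ⇒ 0
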